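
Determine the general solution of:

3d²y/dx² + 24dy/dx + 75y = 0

Characteristic equation: 3r² + 24r + 75 = 0
Divide by 3: r² + 8r + 25 = 0
Roots: r = -4 ± 3i (complex conjugates)
General solution: y = e^(-4x)(C₁cos(3x) + C₂sin(3x))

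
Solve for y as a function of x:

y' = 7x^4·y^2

Separating variables and integrating:
-1/y = 7x^5/5 + C

General solution: y^-1 = (-7/5)x^5 + C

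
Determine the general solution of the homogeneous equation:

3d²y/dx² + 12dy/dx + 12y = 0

Characteristic equation: 3r² + 12r + 12 = 0
Divide by 3: r² + 4r + 4 = 0
Factored: (r + 2)² = 0
Repeated root: r = -2
General solution: y = (C₁ + C₂x)e^(-2x)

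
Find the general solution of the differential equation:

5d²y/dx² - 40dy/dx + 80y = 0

Characteristic equation: 5r² - 40r + 80 = 0
Divide by 5: r² - 8r + 16 = 0
Factored: (r - 4)² = 0
Repeated root: r = 4
General solution: y = (C₁ + C₂x)e^(4x)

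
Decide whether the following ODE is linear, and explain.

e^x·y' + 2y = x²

Linear (y and its derivatives appear to the first power only, no products of y terms)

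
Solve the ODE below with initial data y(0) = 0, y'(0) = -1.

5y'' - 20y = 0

General solution: y = C₁e^(2x) + C₂e^(-2x)
Applying ICs: C₁ = -1/4, C₂ = 1/4
Particular solution: y = -(1/4)e^(2x) + (1/4)e^(-2x)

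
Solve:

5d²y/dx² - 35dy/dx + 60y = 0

Characteristic equation: 5r² - 35r + 60 = 0
Divide by 5: r² - 7r + 12 = 0
Roots: r = 4, 3 (distinct real)
General solution: y = C₁e^(4x) + C₂e^(3x)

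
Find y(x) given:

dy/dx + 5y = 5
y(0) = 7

General solution: y = 1 + Ce^(-5x)
Applying y(0) = 7: C = 7 - 1 = 6
Particular solution: y = 1 + 6e^(-5x)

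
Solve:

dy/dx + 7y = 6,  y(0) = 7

General solution: y = 6/7 + Ce^(-7x)
Applying y(0) = 7: C = 7 - 6/7 = 43/7
Particular solution: y = 6/7 + (43/7)e^(-7x)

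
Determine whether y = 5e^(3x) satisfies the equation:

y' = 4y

Verification:
y = 5e^(3x)
y' = 15e^(3x)
But 4y = 20e^(3x)
y' ≠ 4y — the derivative does not match

No, it is not a solution.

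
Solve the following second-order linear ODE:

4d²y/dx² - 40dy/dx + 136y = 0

Characteristic equation: 4r² - 40r + 136 = 0
Divide by 4: r² - 10r + 34 = 0
Roots: r = 5 ± 3i (complex conjugates)
General solution: y = e^(5x)(C₁cos(3x) + C₂sin(3x))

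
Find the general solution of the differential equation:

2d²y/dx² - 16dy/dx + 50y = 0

Characteristic equation: 2r² - 16r + 50 = 0
Divide by 2: r² - 8r + 25 = 0
Roots: r = 4 ± 3i (complex conjugates)
General solution: y = e^(4x)(C₁cos(3x) + C₂sin(3x))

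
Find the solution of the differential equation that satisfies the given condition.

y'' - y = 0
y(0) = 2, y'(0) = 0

General solution: y = C₁e^x + C₂e^(-x)
Applying ICs: C₁ = 1, C₂ = 1
Particular solution: y = e^x + e^(-x)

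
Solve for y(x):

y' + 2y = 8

Using integrating factor method:

General solution: y = 4 + Ce^(-2x)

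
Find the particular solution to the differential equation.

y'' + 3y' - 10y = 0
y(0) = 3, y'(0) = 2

General solution: y = C₁e^(2x) + C₂e^(-5x)
Applying ICs: C₁ = 17/7, C₂ = 4/7
Particular solution: y = (17/7)e^(2x) + (4/7)e^(-5x)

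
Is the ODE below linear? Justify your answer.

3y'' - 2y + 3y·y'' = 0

No. Nonlinear (y·y'' term)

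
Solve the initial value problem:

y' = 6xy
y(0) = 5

General solution: y = Ce^(3x²)
Applying IC y(0) = 5:
Particular solution: y = 5e^(3x²)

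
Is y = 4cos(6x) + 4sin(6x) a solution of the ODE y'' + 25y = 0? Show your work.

Verification:
y'' = -144cos(6x) - 144sin(6x)
y'' + 25y ≠ 0 (frequency mismatch: got 36 instead of 25)

No, it is not a solution.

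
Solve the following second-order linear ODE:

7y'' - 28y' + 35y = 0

Characteristic equation: 7r² - 28r + 35 = 0
Divide by 7: r² - 4r + 5 = 0
Roots: r = 2 ± i (complex conjugates)
General solution: y = e^(2x)(C₁cos(x) + C₂sin(x))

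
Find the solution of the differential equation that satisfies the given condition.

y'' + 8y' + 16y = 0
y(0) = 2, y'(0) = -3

General solution: y = (C₁ + C₂x)e^(-4x)
Repeated root r = -4
Applying ICs: C₁ = 2, C₂ = 5
Particular solution: y = (2 + 5x)e^(-4x)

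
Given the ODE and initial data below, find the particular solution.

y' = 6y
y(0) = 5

General solution: y = Ce^(6x)
Applying IC y(0) = 5:
Particular solution: y = 5e^(6x)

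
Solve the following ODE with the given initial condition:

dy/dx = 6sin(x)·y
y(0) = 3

General solution: y = Ce^(-6cos(x))
Applying IC y(0) = 3:
Particular solution: y = 3e^(6(1-cos(x)))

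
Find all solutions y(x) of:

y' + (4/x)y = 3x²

Using integrating factor method:

General solution: y = (3/7)x^3 + Cx^(-4)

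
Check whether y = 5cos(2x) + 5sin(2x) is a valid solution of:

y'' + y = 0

Verification:
y'' = -20cos(2x) - 20sin(2x)
y'' + y ≠ 0 (frequency mismatch: got 4 instead of 1)

No, it is not a solution.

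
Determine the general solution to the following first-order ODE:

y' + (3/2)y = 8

Using integrating factor method:

General solution: y = 16/3 + Ce^(-3x/2)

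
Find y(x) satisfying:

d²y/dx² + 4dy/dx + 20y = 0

Characteristic equation: r² + 4r + 20 = 0
Roots: r = -2 ± 4i (complex conjugates)
General solution: y = e^(-2x)(C₁cos(4x) + C₂sin(4x))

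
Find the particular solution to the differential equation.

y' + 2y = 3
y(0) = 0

General solution: y = 3/2 + Ce^(-2x)
Applying y(0) = 0: C = 0 - 3/2 = -3/2
Particular solution: y = 3/2 - (3/2)e^(-2x)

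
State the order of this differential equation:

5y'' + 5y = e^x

The order is 2 (highest derivative is of order 2).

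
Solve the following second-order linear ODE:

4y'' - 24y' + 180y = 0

Characteristic equation: 4r² - 24r + 180 = 0
Divide by 4: r² - 6r + 45 = 0
Roots: r = 3 ± 6i (complex conjugates)
General solution: y = e^(3x)(C₁cos(6x) + C₂sin(6x))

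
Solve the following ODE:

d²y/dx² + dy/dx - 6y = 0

Characteristic equation: r² + r - 6 = 0
Roots: r = 2, -3 (distinct real)
General solution: y = C₁e^(2x) + C₂e^(-3x)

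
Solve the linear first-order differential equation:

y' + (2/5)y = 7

Using integrating factor method:

General solution: y = 35/2 + Ce^(-2x/5)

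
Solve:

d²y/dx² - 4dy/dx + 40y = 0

Characteristic equation: r² - 4r + 40 = 0
Roots: r = 2 ± 6i (complex conjugates)
General solution: y = e^(2x)(C₁cos(6x) + C₂sin(6x))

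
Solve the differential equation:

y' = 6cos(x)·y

Separating variables and integrating:
ln|y| = 6sin(x) + C

General solution: y = Ce^(6sin(x))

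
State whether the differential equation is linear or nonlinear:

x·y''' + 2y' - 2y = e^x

Linear (y and its derivatives appear to the first power only, no products of y terms)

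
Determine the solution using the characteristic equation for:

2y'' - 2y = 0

Characteristic equation: 2r² - 2 = 0
Divide by 2: r² - 1 = 0
Roots: r = 1, -1 (distinct real)
General solution: y = C₁e^x + C₂e^(-x)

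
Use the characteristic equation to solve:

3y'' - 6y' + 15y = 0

Characteristic equation: 3r² - 6r + 15 = 0
Divide by 3: r² - 2r + 5 = 0
Roots: r = 1 ± 2i (complex conjugates)
General solution: y = e^x(C₁cos(2x) + C₂sin(2x))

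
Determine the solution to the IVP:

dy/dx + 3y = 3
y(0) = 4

General solution: y = 1 + Ce^(-3x)
Applying y(0) = 4: C = 4 - 1 = 3
Particular solution: y = 1 + 3e^(-3x)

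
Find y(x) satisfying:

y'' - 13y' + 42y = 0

Characteristic equation: r² - 13r + 42 = 0
Roots: r = 6, 7 (distinct real)
General solution: y = C₁e^(6x) + C₂e^(7x)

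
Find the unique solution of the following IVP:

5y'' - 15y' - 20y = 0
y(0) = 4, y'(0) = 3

General solution: y = C₁e^(4x) + C₂e^(-x)
Applying ICs: C₁ = 7/5, C₂ = 13/5
Particular solution: y = (7/5)e^(4x) + (13/5)e^(-x)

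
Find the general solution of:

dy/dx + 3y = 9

Using integrating factor method:

General solution: y = 3 + Ce^(-3x)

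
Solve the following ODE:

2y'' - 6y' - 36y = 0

Characteristic equation: 2r² - 6r - 36 = 0
Divide by 2: r² - 3r - 18 = 0
Roots: r = 6, -3 (distinct real)
General solution: y = C₁e^(6x) + C₂e^(-3x)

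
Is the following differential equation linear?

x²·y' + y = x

Yes. Linear (y and its derivatives appear to the first power only, no products of y terms)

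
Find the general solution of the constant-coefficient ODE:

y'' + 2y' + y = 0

Characteristic equation: r² + 2r + 1 = 0
Factored: (r + 1)² = 0
Repeated root: r = -1
General solution: y = (C₁ + C₂x)e^(-x)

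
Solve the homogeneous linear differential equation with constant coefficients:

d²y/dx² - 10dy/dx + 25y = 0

Characteristic equation: r² - 10r + 25 = 0
Factored: (r - 5)² = 0
Repeated root: r = 5
General solution: y = (C₁ + C₂x)e^(5x)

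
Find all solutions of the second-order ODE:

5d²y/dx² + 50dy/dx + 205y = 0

Characteristic equation: 5r² + 50r + 205 = 0
Divide by 5: r² + 10r + 41 = 0
Roots: r = -5 ± 4i (complex conjugates)
General solution: y = e^(-5x)(C₁cos(4x) + C₂sin(4x))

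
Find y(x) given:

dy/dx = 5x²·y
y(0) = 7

General solution: y = Ce^(5x³/3)
Applying IC y(0) = 7:
Particular solution: y = 7e^(5x³/3)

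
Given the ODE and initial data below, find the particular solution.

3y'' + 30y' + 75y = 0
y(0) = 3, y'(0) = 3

General solution: y = (C₁ + C₂x)e^(-5x)
Repeated root r = -5
Applying ICs: C₁ = 3, C₂ = 18
Particular solution: y = (3 + 18x)e^(-5x)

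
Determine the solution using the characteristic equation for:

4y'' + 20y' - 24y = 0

Characteristic equation: 4r² + 20r - 24 = 0
Divide by 4: r² + 5r - 6 = 0
Roots: r = 1, -6 (distinct real)
General solution: y = C₁e^x + C₂e^(-6x)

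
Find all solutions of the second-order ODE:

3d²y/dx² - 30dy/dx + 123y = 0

Characteristic equation: 3r² - 30r + 123 = 0
Divide by 3: r² - 10r + 41 = 0
Roots: r = 5 ± 4i (complex conjugates)
General solution: y = e^(5x)(C₁cos(4x) + C₂sin(4x))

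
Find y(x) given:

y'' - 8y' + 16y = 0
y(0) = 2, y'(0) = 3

General solution: y = (C₁ + C₂x)e^(4x)
Repeated root r = 4
Applying ICs: C₁ = 2, C₂ = -5
Particular solution: y = (2 - 5x)e^(4x)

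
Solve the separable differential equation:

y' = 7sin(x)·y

Separating variables and integrating:
ln|y| = -7cos(x) + C

General solution: y = Ce^(-7cos(x))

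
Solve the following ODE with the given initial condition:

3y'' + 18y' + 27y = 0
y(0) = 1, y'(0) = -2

General solution: y = (C₁ + C₂x)e^(-3x)
Repeated root r = -3
Applying ICs: C₁ = 1, C₂ = 1
Particular solution: y = (1 + x)e^(-3x)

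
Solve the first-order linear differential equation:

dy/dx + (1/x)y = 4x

Using integrating factor method:

General solution: y = (4/3)x^2 + C/x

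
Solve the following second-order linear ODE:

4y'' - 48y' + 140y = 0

Characteristic equation: 4r² - 48r + 140 = 0
Divide by 4: r² - 12r + 35 = 0
Roots: r = 5, 7 (distinct real)
General solution: y = C₁e^(5x) + C₂e^(7x)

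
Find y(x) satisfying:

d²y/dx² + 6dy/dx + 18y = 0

Characteristic equation: r² + 6r + 18 = 0
Roots: r = -3 ± 3i (complex conjugates)
General solution: y = e^(-3x)(C₁cos(3x) + C₂sin(3x))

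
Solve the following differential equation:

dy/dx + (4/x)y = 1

Using integrating factor method:

General solution: y = (1/5)x + Cx^(-4)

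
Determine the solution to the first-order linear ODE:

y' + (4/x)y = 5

Using integrating factor method:

General solution: y = x + Cx^(-4)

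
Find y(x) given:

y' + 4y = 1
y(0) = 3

General solution: y = 1/4 + Ce^(-4x)
Applying y(0) = 3: C = 3 - 1/4 = 11/4
Particular solution: y = 1/4 + (11/4)e^(-4x)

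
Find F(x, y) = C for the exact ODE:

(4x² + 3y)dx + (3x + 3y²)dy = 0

Verify exactness: ∂M/∂y = ∂N/∂x ✓
Find F(x,y) such that ∂F/∂x = M, ∂F/∂y = N
Solution: 4x³/3 + 3xy + y³ = C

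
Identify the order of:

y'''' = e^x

The order is 4 (highest derivative is of order 4).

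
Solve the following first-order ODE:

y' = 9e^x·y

Separating variables and integrating:
ln|y| = 9e^x + C

General solution: y = Ce^(9e^x)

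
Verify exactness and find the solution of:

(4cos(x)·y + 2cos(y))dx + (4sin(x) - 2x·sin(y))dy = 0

Verify exactness: ∂M/∂y = ∂N/∂x ✓
Find F(x,y) such that ∂F/∂x = M, ∂F/∂y = N
Solution: 4sin(x)·y + 2x·cos(y) = C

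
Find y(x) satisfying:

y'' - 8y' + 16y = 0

Characteristic equation: r² - 8r + 16 = 0
Factored: (r - 4)² = 0
Repeated root: r = 4
General solution: y = (C₁ + C₂x)e^(4x)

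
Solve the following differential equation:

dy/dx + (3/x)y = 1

Using integrating factor method:

General solution: y = (1/4)x + Cx^(-3)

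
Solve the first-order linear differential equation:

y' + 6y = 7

Using integrating factor method:

General solution: y = 7/6 + Ce^(-6x)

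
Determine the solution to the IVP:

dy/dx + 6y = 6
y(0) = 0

General solution: y = 1 + Ce^(-6x)
Applying y(0) = 0: C = 0 - 1 = -1
Particular solution: y = 1 - e^(-6x)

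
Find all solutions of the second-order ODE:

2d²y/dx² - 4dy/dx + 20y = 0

Characteristic equation: 2r² - 4r + 20 = 0
Divide by 2: r² - 2r + 10 = 0
Roots: r = 1 ± 3i (complex conjugates)
General solution: y = e^x(C₁cos(3x) + C₂sin(3x))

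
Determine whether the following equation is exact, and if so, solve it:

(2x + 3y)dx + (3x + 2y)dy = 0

Verify exactness: ∂M/∂y = ∂N/∂x ✓
Find F(x,y) such that ∂F/∂x = M, ∂F/∂y = N
Solution: x² + 3xy + y² = C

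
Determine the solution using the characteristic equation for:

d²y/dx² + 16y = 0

Characteristic equation: r² + 16 = 0
Roots: r = ±4i (complex conjugates)
General solution: y = C₁cos(4x) + C₂sin(4x)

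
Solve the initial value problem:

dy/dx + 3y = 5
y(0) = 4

General solution: y = 5/3 + Ce^(-3x)
Applying y(0) = 4: C = 4 - 5/3 = 7/3
Particular solution: y = 5/3 + (7/3)e^(-3x)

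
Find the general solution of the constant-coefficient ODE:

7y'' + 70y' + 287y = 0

Characteristic equation: 7r² + 70r + 287 = 0
Divide by 7: r² + 10r + 41 = 0
Roots: r = -5 ± 4i (complex conjugates)
General solution: y = e^(-5x)(C₁cos(4x) + C₂sin(4x))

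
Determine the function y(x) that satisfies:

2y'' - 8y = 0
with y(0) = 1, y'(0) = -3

General solution: y = C₁e^(2x) + C₂e^(-2x)
Applying ICs: C₁ = -1/4, C₂ = 5/4
Particular solution: y = -(1/4)e^(2x) + (5/4)e^(-2x)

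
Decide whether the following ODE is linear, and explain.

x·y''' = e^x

Linear (y and its derivatives appear to the first power only, no products of y terms)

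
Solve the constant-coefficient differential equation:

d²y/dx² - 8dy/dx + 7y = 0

Characteristic equation: r² - 8r + 7 = 0
Roots: r = 7, 1 (distinct real)
General solution: y = C₁e^(7x) + C₂e^x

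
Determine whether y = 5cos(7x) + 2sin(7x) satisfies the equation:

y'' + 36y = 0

Verification:
y'' = -245cos(7x) - 98sin(7x)
y'' + 36y ≠ 0 (frequency mismatch: got 49 instead of 36)

No, it is not a solution.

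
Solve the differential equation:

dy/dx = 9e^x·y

Separating variables and integrating:
ln|y| = 9e^x + C

General solution: y = Ce^(9e^x)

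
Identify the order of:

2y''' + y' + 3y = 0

The order is 3 (highest derivative is of order 3).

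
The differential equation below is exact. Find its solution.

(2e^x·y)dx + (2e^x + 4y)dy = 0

Verify exactness: ∂M/∂y = ∂N/∂x ✓
Find F(x,y) such that ∂F/∂x = M, ∂F/∂y = N
Solution: 2e^x·y + 2y² = C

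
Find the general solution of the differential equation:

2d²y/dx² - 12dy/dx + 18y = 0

Characteristic equation: 2r² - 12r + 18 = 0
Divide by 2: r² - 6r + 9 = 0
Factored: (r - 3)² = 0
Repeated root: r = 3
General solution: y = (C₁ + C₂x)e^(3x)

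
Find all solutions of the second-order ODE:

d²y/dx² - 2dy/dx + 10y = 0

Characteristic equation: r² - 2r + 10 = 0
Roots: r = 1 ± 3i (complex conjugates)
General solution: y = e^x(C₁cos(3x) + C₂sin(3x))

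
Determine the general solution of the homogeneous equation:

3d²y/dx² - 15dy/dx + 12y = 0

Characteristic equation: 3r² - 15r + 12 = 0
Divide by 3: r² - 5r + 4 = 0
Roots: r = 4, 1 (distinct real)
General solution: y = C₁e^(4x) + C₂e^x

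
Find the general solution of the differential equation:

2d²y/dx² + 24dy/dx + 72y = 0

Characteristic equation: 2r² + 24r + 72 = 0
Divide by 2: r² + 12r + 36 = 0
Factored: (r + 6)² = 0
Repeated root: r = -6
General solution: y = (C₁ + C₂x)e^(-6x)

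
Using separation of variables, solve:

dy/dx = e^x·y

Separating variables and integrating:
ln|y| = e^x + C

General solution: y = Ce^(e^x)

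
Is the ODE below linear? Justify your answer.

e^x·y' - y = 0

Yes. Linear (y and its derivatives appear to the first power only, no products of y terms)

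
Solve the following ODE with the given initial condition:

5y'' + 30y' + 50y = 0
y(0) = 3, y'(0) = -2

General solution: y = e^(-3x)(C₁cos(x) + C₂sin(x))
Complex roots r = -3 ± i
Applying ICs: C₁ = 3, C₂ = 7
Particular solution: y = e^(-3x)(3cos(x) + 7sin(x))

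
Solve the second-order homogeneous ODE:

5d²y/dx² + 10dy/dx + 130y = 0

Characteristic equation: 5r² + 10r + 130 = 0
Divide by 5: r² + 2r + 26 = 0
Roots: r = -1 ± 5i (complex conjugates)
General solution: y = e^(-x)(C₁cos(5x) + C₂sin(5x))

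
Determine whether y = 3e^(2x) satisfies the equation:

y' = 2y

Verification:
y = 3e^(2x)
y' = 6e^(2x)
2y = 6e^(2x)
y' = 2y ✓

Yes, it is a solution.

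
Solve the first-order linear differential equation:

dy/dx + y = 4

Using integrating factor method:

General solution: y = 4 + Ce^(-x)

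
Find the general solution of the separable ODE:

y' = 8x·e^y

Separating variables and integrating:
-e^(-y) = 4x² + C

General solution: y = -ln(C - 4x²)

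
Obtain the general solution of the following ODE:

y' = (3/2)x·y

Separating variables and integrating:
ln|y| = 3x^2/4 + C

General solution: y = Ce^(3x^2/4)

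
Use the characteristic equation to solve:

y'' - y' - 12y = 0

Characteristic equation: r² - r - 12 = 0
Roots: r = 4, -3 (distinct real)
General solution: y = C₁e^(4x) + C₂e^(-3x)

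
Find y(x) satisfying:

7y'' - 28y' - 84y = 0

Characteristic equation: 7r² - 28r - 84 = 0
Divide by 7: r² - 4r - 12 = 0
Roots: r = 6, -2 (distinct real)
General solution: y = C₁e^(6x) + C₂e^(-2x)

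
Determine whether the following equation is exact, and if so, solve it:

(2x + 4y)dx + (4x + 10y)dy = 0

Verify exactness: ∂M/∂y = ∂N/∂x ✓
Find F(x,y) such that ∂F/∂x = M, ∂F/∂y = N
Solution: x² + 4xy + 5y² = C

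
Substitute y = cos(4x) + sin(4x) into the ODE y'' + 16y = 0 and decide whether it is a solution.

Verification:
y'' = -16cos(4x) - 16sin(4x)
y'' + 16y = 0 ✓

Yes, it is a solution.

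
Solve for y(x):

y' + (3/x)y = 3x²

Using integrating factor method:

General solution: y = (1/2)x^3 + Cx^(-3)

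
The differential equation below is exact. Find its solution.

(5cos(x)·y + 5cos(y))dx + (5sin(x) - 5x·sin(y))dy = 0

Verify exactness: ∂M/∂y = ∂N/∂x ✓
Find F(x,y) such that ∂F/∂x = M, ∂F/∂y = N
Solution: 5sin(x)·y + 5x·cos(y) = C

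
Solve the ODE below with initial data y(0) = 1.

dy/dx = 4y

General solution: y = Ce^(4x)
Applying IC y(0) = 1:
Particular solution: y = e^(4x)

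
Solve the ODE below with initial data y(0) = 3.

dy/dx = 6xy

General solution: y = Ce^(3x²)
Applying IC y(0) = 3:
Particular solution: y = 3e^(3x²)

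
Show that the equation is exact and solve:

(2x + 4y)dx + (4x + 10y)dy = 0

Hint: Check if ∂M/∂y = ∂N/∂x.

Verify exactness: ∂M/∂y = ∂N/∂x ✓
Find F(x,y) such that ∂F/∂x = M, ∂F/∂y = N
Solution: x² + 4xy + 5y² = C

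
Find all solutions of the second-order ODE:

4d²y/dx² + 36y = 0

Characteristic equation: 4r² + 36 = 0
Divide by 4: r² + 9 = 0
Roots: r = ±3i (complex conjugates)
General solution: y = C₁cos(3x) + C₂sin(3x)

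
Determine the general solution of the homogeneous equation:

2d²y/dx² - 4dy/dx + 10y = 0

Characteristic equation: 2r² - 4r + 10 = 0
Divide by 2: r² - 2r + 5 = 0
Roots: r = 1 ± 2i (complex conjugates)
General solution: y = e^x(C₁cos(2x) + C₂sin(2x))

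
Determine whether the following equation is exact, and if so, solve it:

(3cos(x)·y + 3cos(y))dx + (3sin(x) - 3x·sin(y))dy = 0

Verify exactness: ∂M/∂y = ∂N/∂x ✓
Find F(x,y) such that ∂F/∂x = M, ∂F/∂y = N
Solution: 3sin(x)·y + 3x·cos(y) = C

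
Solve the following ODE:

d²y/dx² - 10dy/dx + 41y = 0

Characteristic equation: r² - 10r + 41 = 0
Roots: r = 5 ± 4i (complex conjugates)
General solution: y = e^(5x)(C₁cos(4x) + C₂sin(4x))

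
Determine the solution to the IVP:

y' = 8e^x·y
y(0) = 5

General solution: y = Ce^(8e^x)
Applying IC y(0) = 5:
Particular solution: y = 5e^(8(e^x - 1))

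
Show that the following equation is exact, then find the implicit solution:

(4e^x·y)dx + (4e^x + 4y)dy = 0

Verify exactness: ∂M/∂y = ∂N/∂x ✓
Find F(x,y) such that ∂F/∂x = M, ∂F/∂y = N
Solution: 4e^x·y + 2y² = C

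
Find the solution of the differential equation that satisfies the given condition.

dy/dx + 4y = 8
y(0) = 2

General solution: y = 2 + Ce^(-4x)
Applying y(0) = 2: C = 2 - 2 = 0
Particular solution: y = 2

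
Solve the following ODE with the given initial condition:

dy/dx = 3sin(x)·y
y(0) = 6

General solution: y = Ce^(-3cos(x))
Applying IC y(0) = 6:
Particular solution: y = 6e^(3(1-cos(x)))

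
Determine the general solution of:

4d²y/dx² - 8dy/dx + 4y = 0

Characteristic equation: 4r² - 8r + 4 = 0
Divide by 4: r² - 2r + 1 = 0
Factored: (r - 1)² = 0
Repeated root: r = 1
General solution: y = (C₁ + C₂x)e^x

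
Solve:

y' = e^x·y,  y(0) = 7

General solution: y = Ce^(e^x)
Applying IC y(0) = 7:
Particular solution: y = 7e^(e^x - 1)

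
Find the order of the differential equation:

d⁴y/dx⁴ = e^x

The order is 4 (highest derivative is of order 4).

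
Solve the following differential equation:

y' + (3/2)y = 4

Using integrating factor method:

General solution: y = 8/3 + Ce^(-3x/2)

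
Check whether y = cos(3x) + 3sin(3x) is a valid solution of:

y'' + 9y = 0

Verification:
y'' = -9cos(3x) - 27sin(3x)
y'' + 9y = 0 ✓

Yes, it is a solution.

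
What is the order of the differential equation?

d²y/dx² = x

The order is 2 (highest derivative is of order 2).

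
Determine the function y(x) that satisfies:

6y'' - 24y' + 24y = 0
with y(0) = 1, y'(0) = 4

General solution: y = (C₁ + C₂x)e^(2x)
Repeated root r = 2
Applying ICs: C₁ = 1, C₂ = 2
Particular solution: y = (1 + 2x)e^(2x)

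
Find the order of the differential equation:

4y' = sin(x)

The order is 1 (highest derivative is of order 1).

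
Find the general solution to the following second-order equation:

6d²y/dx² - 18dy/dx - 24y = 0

Characteristic equation: 6r² - 18r - 24 = 0
Divide by 6: r² - 3r - 4 = 0
Roots: r = 4, -1 (distinct real)
General solution: y = C₁e^(4x) + C₂e^(-x)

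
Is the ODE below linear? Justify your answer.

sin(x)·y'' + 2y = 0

Yes. Linear (y and its derivatives appear to the first power only, no products of y terms)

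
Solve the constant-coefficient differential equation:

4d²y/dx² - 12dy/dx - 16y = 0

Characteristic equation: 4r² - 12r - 16 = 0
Divide by 4: r² - 3r - 4 = 0
Roots: r = 4, -1 (distinct real)
General solution: y = C₁e^(4x) + C₂e^(-x)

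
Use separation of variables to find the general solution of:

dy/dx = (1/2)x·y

Separating variables and integrating:
ln|y| = x^2/4 + C

General solution: y = Ce^(x^2/4)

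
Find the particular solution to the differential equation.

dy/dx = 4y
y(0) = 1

General solution: y = Ce^(4x)
Applying IC y(0) = 1:
Particular solution: y = e^(4x)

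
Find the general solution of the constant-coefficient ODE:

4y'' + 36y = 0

Characteristic equation: 4r² + 36 = 0
Divide by 4: r² + 9 = 0
Roots: r = ±3i (complex conjugates)
General solution: y = C₁cos(3x) + C₂sin(3x)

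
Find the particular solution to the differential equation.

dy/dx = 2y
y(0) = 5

General solution: y = Ce^(2x)
Applying IC y(0) = 5:
Particular solution: y = 5e^(2x)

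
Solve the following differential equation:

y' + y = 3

Using integrating factor method:

General solution: y = 3 + Ce^(-x)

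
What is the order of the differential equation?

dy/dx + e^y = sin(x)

The order is 1 (highest derivative is of order 1).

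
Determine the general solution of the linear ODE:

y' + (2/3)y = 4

Using integrating factor method:

General solution: y = 6 + Ce^(-2x/3)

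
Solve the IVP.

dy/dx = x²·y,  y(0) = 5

General solution: y = Ce^(x³/3)
Applying IC y(0) = 5:
Particular solution: y = 5e^(x³/3)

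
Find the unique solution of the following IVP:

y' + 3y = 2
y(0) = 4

General solution: y = 2/3 + Ce^(-3x)
Applying y(0) = 4: C = 4 - 2/3 = 10/3
Particular solution: y = 2/3 + (10/3)e^(-3x)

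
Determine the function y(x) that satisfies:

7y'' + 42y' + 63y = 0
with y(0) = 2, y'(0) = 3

General solution: y = (C₁ + C₂x)e^(-3x)
Repeated root r = -3
Applying ICs: C₁ = 2, C₂ = 9
Particular solution: y = (2 + 9x)e^(-3x)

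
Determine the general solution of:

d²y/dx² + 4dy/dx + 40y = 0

Characteristic equation: r² + 4r + 40 = 0
Roots: r = -2 ± 6i (complex conjugates)
General solution: y = e^(-2x)(C₁cos(6x) + C₂sin(6x))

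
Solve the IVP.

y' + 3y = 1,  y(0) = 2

General solution: y = 1/3 + Ce^(-3x)
Applying y(0) = 2: C = 2 - 1/3 = 5/3
Particular solution: y = 1/3 + (5/3)e^(-3x)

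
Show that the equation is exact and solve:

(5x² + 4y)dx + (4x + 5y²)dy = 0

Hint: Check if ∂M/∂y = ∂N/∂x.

Verify exactness: ∂M/∂y = ∂N/∂x ✓
Find F(x,y) such that ∂F/∂x = M, ∂F/∂y = N
Solution: 5x³/3 + 4xy + 5y³/3 = C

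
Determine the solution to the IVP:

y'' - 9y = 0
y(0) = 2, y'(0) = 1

General solution: y = C₁e^(3x) + C₂e^(-3x)
Applying ICs: C₁ = 7/6, C₂ = 5/6
Particular solution: y = (7/6)e^(3x) + (5/6)e^(-3x)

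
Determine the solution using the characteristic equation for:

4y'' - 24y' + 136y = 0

Characteristic equation: 4r² - 24r + 136 = 0
Divide by 4: r² - 6r + 34 = 0
Roots: r = 3 ± 5i (complex conjugates)
General solution: y = e^(3x)(C₁cos(5x) + C₂sin(5x))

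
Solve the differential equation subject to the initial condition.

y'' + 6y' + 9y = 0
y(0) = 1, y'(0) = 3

General solution: y = (C₁ + C₂x)e^(-3x)
Repeated root r = -3
Applying ICs: C₁ = 1, C₂ = 6
Particular solution: y = (1 + 6x)e^(-3x)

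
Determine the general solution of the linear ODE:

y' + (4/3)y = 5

Using integrating factor method:

General solution: y = 15/4 + Ce^(-4x/3)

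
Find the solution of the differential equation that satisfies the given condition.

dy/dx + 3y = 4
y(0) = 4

General solution: y = 4/3 + Ce^(-3x)
Applying y(0) = 4: C = 4 - 4/3 = 8/3
Particular solution: y = 4/3 + (8/3)e^(-3x)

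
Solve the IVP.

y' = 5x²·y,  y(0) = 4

General solution: y = Ce^(5x³/3)
Applying IC y(0) = 4:
Particular solution: y = 4e^(5x³/3)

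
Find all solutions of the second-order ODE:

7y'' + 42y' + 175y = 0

Characteristic equation: 7r² + 42r + 175 = 0
Divide by 7: r² + 6r + 25 = 0
Roots: r = -3 ± 4i (complex conjugates)
General solution: y = e^(-3x)(C₁cos(4x) + C₂sin(4x))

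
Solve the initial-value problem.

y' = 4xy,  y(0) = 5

General solution: y = Ce^(2x²)
Applying IC y(0) = 5:
Particular solution: y = 5e^(2x²)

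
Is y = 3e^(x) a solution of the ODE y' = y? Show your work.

Verification:
y = 3e^(x)
y' = 3e^(x)
y = 3e^(x)
y' = y ✓

Yes, it is a solution.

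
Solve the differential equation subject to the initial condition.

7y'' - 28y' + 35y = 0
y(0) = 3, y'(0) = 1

General solution: y = e^(2x)(C₁cos(x) + C₂sin(x))
Complex roots r = 2 ± i
Applying ICs: C₁ = 3, C₂ = -5
Particular solution: y = e^(2x)(3cos(x) - 5sin(x))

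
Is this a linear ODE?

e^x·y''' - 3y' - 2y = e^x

Yes. Linear (y and its derivatives appear to the first power only, no products of y terms)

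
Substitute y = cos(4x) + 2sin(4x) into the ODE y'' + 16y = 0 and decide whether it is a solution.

Verification:
y'' = -16cos(4x) - 32sin(4x)
y'' + 16y = 0 ✓

Yes, it is a solution.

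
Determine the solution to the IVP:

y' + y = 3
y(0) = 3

General solution: y = 3 + Ce^(-x)
Applying y(0) = 3: C = 3 - 3 = 0
Particular solution: y = 3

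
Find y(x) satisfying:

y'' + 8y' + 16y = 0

Characteristic equation: r² + 8r + 16 = 0
Factored: (r + 4)² = 0
Repeated root: r = -4
General solution: y = (C₁ + C₂x)e^(-4x)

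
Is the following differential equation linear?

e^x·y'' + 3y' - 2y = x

Yes. Linear (y and its derivatives appear to the first power only, no products of y terms)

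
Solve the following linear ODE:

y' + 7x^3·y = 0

Using integrating factor method:

General solution: y = Ce^(-7x^4/4)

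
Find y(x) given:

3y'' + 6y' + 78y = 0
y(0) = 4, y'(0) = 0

General solution: y = e^(-x)(C₁cos(5x) + C₂sin(5x))
Complex roots r = -1 ± 5i
Applying ICs: C₁ = 4, C₂ = 4/5
Particular solution: y = e^(-x)(4cos(5x) + (4/5)sin(5x))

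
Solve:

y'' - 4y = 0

Characteristic equation: r² - 4 = 0
Roots: r = 2, -2 (distinct real)
General solution: y = C₁e^(2x) + C₂e^(-2x)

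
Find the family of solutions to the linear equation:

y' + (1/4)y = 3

Using integrating factor method:

General solution: y = 12 + Ce^(-x/4)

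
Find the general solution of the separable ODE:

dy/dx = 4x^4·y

Separating variables and integrating:
ln|y| = 4x^5/5 + C

General solution: y = Ce^(4x^5/5)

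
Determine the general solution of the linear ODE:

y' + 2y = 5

Using integrating factor method:

General solution: y = 5/2 + Ce^(-2x)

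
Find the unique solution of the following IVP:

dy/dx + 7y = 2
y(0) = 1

General solution: y = 2/7 + Ce^(-7x)
Applying y(0) = 1: C = 1 - 2/7 = 5/7
Particular solution: y = 2/7 + (5/7)e^(-7x)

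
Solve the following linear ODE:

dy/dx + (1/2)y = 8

Using integrating factor method:

General solution: y = 16 + Ce^(-x/2)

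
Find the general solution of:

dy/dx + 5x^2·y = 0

Using integrating factor method:

General solution: y = Ce^(-5x^3/3)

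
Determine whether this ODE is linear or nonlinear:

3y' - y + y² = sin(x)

Nonlinear (y² term)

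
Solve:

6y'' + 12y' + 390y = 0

Characteristic equation: 6r² + 12r + 390 = 0
Divide by 6: r² + 2r + 65 = 0
Roots: r = -1 ± 8i (complex conjugates)
General solution: y = e^(-x)(C₁cos(8x) + C₂sin(8x))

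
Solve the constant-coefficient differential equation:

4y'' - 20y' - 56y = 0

Characteristic equation: 4r² - 20r - 56 = 0
Divide by 4: r² - 5r - 14 = 0
Roots: r = 7, -2 (distinct real)
General solution: y = C₁e^(7x) + C₂e^(-2x)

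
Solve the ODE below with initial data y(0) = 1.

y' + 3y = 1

General solution: y = 1/3 + Ce^(-3x)
Applying y(0) = 1: C = 1 - 1/3 = 2/3
Particular solution: y = 1/3 + (2/3)e^(-3x)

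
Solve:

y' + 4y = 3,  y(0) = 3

General solution: y = 3/4 + Ce^(-4x)
Applying y(0) = 3: C = 3 - 3/4 = 9/4
Particular solution: y = 3/4 + (9/4)e^(-4x)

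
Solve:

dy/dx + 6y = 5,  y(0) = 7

General solution: y = 5/6 + Ce^(-6x)
Applying y(0) = 7: C = 7 - 5/6 = 37/6
Particular solution: y = 5/6 + (37/6)e^(-6x)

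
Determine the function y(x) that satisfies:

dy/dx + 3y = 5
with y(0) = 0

General solution: y = 5/3 + Ce^(-3x)
Applying y(0) = 0: C = 0 - 5/3 = -5/3
Particular solution: y = 5/3 - (5/3)e^(-3x)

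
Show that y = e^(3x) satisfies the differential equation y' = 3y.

Verification:
y = e^(3x)
y' = 3e^(3x)
3y = 3e^(3x)
y' = 3y ✓

Yes, it is a solution.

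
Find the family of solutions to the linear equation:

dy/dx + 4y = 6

Using integrating factor method:

General solution: y = 3/2 + Ce^(-4x)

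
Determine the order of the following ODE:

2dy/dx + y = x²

The order is 1 (highest derivative is of order 1).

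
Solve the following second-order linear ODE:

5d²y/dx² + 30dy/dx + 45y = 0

Characteristic equation: 5r² + 30r + 45 = 0
Divide by 5: r² + 6r + 9 = 0
Factored: (r + 3)² = 0
Repeated root: r = -3
General solution: y = (C₁ + C₂x)e^(-3x)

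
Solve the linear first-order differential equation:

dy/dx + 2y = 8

Using integrating factor method:

General solution: y = 4 + Ce^(-2x)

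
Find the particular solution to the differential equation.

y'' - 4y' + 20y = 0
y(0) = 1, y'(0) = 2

General solution: y = e^(2x)(C₁cos(4x) + C₂sin(4x))
Complex roots r = 2 ± 4i
Applying ICs: C₁ = 1, C₂ = 0
Particular solution: y = e^(2x)(cos(4x))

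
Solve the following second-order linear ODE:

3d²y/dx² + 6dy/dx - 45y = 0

Characteristic equation: 3r² + 6r - 45 = 0
Divide by 3: r² + 2r - 15 = 0
Roots: r = 3, -5 (distinct real)
General solution: y = C₁e^(3x) + C₂e^(-5x)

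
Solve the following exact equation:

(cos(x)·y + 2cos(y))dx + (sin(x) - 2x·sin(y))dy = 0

Verify exactness: ∂M/∂y = ∂N/∂x ✓
Find F(x,y) such that ∂F/∂x = M, ∂F/∂y = N
Solution: sin(x)·y + 2x·cos(y) = C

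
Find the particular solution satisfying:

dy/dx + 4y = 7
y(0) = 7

General solution: y = 7/4 + Ce^(-4x)
Applying y(0) = 7: C = 7 - 7/4 = 21/4
Particular solution: y = 7/4 + (21/4)e^(-4x)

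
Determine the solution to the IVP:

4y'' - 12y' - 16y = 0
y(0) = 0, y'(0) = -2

General solution: y = C₁e^(4x) + C₂e^(-x)
Applying ICs: C₁ = -2/5, C₂ = 2/5
Particular solution: y = -(2/5)e^(4x) + (2/5)e^(-x)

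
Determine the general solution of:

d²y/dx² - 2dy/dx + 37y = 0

Characteristic equation: r² - 2r + 37 = 0
Roots: r = 1 ± 6i (complex conjugates)
General solution: y = e^x(C₁cos(6x) + C₂sin(6x))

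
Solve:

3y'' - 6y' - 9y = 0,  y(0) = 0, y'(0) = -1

General solution: y = C₁e^(3x) + C₂e^(-x)
Applying ICs: C₁ = -1/4, C₂ = 1/4
Particular solution: y = -(1/4)e^(3x) + (1/4)e^(-x)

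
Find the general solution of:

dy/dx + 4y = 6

Using integrating factor method:

General solution: y = 3/2 + Ce^(-4x)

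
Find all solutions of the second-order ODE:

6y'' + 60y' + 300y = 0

Characteristic equation: 6r² + 60r + 300 = 0
Divide by 6: r² + 10r + 50 = 0
Roots: r = -5 ± 5i (complex conjugates)
General solution: y = e^(-5x)(C₁cos(5x) + C₂sin(5x))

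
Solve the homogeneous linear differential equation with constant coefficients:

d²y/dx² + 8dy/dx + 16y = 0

Characteristic equation: r² + 8r + 16 = 0
Factored: (r + 4)² = 0
Repeated root: r = -4
General solution: y = (C₁ + C₂x)e^(-4x)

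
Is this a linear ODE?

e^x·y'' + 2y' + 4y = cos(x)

Yes. Linear (y and its derivatives appear to the first power only, no products of y terms)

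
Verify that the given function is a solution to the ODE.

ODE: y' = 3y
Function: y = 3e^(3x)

Verification:
y = 3e^(3x)
y' = 9e^(3x)
3y = 9e^(3x)
y' = 3y ✓

Yes, it is a solution.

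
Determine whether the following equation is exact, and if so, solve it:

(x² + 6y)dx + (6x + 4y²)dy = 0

Verify exactness: ∂M/∂y = ∂N/∂x ✓
Find F(x,y) such that ∂F/∂x = M, ∂F/∂y = N
Solution: x³/3 + 6xy + 4y³/3 = C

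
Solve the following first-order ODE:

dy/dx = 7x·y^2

Separating variables and integrating:
-1/y = 7x^2/2 + C

General solution: y^-1 = (-7/2)x^2 + C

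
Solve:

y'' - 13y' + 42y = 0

Characteristic equation: r² - 13r + 42 = 0
Roots: r = 7, 6 (distinct real)
General solution: y = C₁e^(7x) + C₂e^(6x)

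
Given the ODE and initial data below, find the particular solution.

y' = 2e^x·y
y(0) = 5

General solution: y = Ce^(2e^x)
Applying IC y(0) = 5:
Particular solution: y = 5e^(2(e^x - 1))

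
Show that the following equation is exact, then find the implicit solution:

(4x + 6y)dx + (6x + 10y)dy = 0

Verify exactness: ∂M/∂y = ∂N/∂x ✓
Find F(x,y) such that ∂F/∂x = M, ∂F/∂y = N
Solution: 2x² + 6xy + 5y² = C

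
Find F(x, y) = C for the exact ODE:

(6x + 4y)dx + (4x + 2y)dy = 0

Verify exactness: ∂M/∂y = ∂N/∂x ✓
Find F(x,y) such that ∂F/∂x = M, ∂F/∂y = N
Solution: 3x² + 4xy + y² = C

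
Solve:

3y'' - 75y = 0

Characteristic equation: 3r² - 75 = 0
Divide by 3: r² - 25 = 0
Roots: r = 5, -5 (distinct real)
General solution: y = C₁e^(5x) + C₂e^(-5x)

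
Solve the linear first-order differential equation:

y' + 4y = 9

Using integrating factor method:

General solution: y = 9/4 + Ce^(-4x)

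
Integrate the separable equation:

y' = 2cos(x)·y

Separating variables and integrating:
ln|y| = 2sin(x) + C

General solution: y = Ce^(2sin(x))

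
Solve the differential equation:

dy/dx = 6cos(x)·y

Separating variables and integrating:
ln|y| = 6sin(x) + C

General solution: y = Ce^(6sin(x))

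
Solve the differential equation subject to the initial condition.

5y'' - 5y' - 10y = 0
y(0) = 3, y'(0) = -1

General solution: y = C₁e^(2x) + C₂e^(-x)
Applying ICs: C₁ = 2/3, C₂ = 7/3
Particular solution: y = (2/3)e^(2x) + (7/3)e^(-x)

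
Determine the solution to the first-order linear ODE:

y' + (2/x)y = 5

Using integrating factor method:

General solution: y = (5/3)x + Cx^(-2)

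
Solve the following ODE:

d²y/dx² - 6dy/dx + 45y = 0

Characteristic equation: r² - 6r + 45 = 0
Roots: r = 3 ± 6i (complex conjugates)
General solution: y = e^(3x)(C₁cos(6x) + C₂sin(6x))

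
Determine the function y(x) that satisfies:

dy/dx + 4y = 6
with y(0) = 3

General solution: y = 3/2 + Ce^(-4x)
Applying y(0) = 3: C = 3 - 3/2 = 3/2
Particular solution: y = 3/2 + (3/2)e^(-4x)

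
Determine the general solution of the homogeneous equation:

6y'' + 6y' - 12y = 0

Characteristic equation: 6r² + 6r - 12 = 0
Divide by 6: r² + r - 2 = 0
Roots: r = 1, -2 (distinct real)
General solution: y = C₁e^x + C₂e^(-2x)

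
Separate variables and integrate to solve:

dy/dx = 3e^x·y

Separating variables and integrating:
ln|y| = 3e^x + C

General solution: y = Ce^(3e^x)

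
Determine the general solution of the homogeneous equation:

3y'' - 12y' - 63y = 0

Characteristic equation: 3r² - 12r - 63 = 0
Divide by 3: r² - 4r - 21 = 0
Roots: r = 7, -3 (distinct real)
General solution: y = C₁e^(7x) + C₂e^(-3x)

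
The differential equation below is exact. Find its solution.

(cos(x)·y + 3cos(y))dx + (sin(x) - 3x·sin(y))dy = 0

Verify exactness: ∂M/∂y = ∂N/∂x ✓
Find F(x,y) such that ∂F/∂x = M, ∂F/∂y = N
Solution: sin(x)·y + 3x·cos(y) = C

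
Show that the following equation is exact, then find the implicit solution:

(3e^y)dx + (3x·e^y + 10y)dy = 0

Verify exactness: ∂M/∂y = ∂N/∂x ✓
Find F(x,y) such that ∂F/∂x = M, ∂F/∂y = N
Solution: 3x·e^y + 5y² = C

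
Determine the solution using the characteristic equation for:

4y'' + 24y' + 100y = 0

Characteristic equation: 4r² + 24r + 100 = 0
Divide by 4: r² + 6r + 25 = 0
Roots: r = -3 ± 4i (complex conjugates)
General solution: y = e^(-3x)(C₁cos(4x) + C₂sin(4x))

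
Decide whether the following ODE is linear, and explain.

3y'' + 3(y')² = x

Nonlinear ((y')² term)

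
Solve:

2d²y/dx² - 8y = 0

Characteristic equation: 2r² - 8 = 0
Divide by 2: r² - 4 = 0
Roots: r = 2, -2 (distinct real)
General solution: y = C₁e^(2x) + C₂e^(-2x)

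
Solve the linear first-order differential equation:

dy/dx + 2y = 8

Using integrating factor method:

General solution: y = 4 + Ce^(-2x)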